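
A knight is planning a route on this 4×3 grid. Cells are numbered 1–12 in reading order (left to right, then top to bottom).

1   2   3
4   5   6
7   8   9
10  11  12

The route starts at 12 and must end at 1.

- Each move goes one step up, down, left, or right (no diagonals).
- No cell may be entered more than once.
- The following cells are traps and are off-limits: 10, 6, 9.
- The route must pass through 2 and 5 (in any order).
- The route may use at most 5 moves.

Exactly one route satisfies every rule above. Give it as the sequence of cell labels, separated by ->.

12 -> 11 -> 8 -> 5 -> 2 -> 1

The budget equals the shortest possible length, so every move has to be on a shortest route through the required cells.
Route from 12: left 1 to 11, up 3 to 2, left 1 to 1 — 5 moves in all.
Check: all required cells visited; 5 ≤ 5 moves.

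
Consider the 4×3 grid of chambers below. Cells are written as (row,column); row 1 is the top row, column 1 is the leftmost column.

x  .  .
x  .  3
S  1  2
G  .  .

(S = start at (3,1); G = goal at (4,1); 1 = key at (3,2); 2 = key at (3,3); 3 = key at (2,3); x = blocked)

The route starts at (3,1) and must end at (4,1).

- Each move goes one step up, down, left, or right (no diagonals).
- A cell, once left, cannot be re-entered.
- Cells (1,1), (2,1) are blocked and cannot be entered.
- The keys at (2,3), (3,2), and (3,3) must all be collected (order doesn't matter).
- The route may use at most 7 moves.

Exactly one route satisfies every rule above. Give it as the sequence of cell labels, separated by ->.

(3,1) -> (3,2) -> (2,2) -> (2,3) -> (3,3) -> (4,3) -> (4,2) -> (4,1)

The 7-move cap with required stops at (2,3), (3,2), (3,3) leaves no slack for detours.
Route from (3,1): right 1 to (3,2), up 1 to (2,2), right 1 to (2,3), down 2 to (4,3), left 2 to (4,1) — 7 moves in all.
Check: all required cells visited; 7 ≤ 7 moves.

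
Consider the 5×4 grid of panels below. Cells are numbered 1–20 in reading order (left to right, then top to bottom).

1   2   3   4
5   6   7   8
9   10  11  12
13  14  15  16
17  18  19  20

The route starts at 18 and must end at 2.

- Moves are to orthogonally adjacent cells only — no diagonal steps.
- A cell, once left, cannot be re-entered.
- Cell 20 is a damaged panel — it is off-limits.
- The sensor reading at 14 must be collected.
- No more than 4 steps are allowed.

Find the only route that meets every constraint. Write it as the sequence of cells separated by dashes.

18 - 14 - 10 - 6 - 2

Any route must reach 14 and still end at 2 within 4 moves, so the order of the required stops is forced.
Route from 18: 4× up (reaching 2) — 4 moves in all.
Check: all required cells visited; 4 ≤ 4 moves.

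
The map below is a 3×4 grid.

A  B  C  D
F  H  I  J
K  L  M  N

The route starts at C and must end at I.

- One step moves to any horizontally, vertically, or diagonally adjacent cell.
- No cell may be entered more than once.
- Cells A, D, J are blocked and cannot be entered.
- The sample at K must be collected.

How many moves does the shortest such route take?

Any route passes through K somewhere between C and I. Summing Chebyshev distances along the two legs (C → K → I) gives a lower bound of 2 + 2 = 4 moves.
A route of 4 moves achieves this: C → H → K → L → I.
Since 4 matches the lower bound, it is optimal.

4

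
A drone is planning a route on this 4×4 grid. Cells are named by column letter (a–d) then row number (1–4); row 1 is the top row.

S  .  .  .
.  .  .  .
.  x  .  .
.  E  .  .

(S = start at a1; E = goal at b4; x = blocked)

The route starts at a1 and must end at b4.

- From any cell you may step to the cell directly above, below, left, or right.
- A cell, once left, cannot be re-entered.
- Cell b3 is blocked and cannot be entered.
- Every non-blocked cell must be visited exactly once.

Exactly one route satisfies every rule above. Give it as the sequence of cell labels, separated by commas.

a1, b1, c1, d1, d2, d3, d4, c4, c3, c2, b2, a2, a3, a4, b4

Need to visit all 15 open cells exactly once, starting at a1 and ending at b4.
Cell d1 has only two open neighbours (d2 and c1), so the path must pass straight through it: one of those is the cell it's entered from and the other is where it exits.
Route from a1: right 3 to d1, down 3 to d4, left 1 to c4, up 2 to c2, left 2 to a2, down 2 to a4, right 1 to b4 — 14 moves in all.
Check: all 15 open cells covered.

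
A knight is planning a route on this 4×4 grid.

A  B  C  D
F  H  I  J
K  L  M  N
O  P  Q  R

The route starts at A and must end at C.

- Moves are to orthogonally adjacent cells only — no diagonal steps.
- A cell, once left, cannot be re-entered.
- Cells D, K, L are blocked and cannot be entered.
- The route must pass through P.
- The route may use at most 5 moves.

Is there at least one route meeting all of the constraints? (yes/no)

no

Even ignoring the no-revisit rule, getting from A to C via P needs at least 6 + 4 = 10 moves (fewest moves per leg, detouring around blocked cells), which exceeds the 5-move limit.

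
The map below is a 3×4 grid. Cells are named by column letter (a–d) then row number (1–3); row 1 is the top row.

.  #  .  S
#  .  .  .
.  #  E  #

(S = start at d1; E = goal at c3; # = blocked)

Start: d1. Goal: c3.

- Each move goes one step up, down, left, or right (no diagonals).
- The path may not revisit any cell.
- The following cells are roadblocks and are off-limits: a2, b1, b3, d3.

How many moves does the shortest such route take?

3

The Manhattan distance from d1 to c3 is |1−3| + |4−3| = 3, so at least 3 moves are needed.
A route of 3 moves achieves this: d1 → d2 → c2 → c3.
Since 3 matches the lower bound, it is optimal.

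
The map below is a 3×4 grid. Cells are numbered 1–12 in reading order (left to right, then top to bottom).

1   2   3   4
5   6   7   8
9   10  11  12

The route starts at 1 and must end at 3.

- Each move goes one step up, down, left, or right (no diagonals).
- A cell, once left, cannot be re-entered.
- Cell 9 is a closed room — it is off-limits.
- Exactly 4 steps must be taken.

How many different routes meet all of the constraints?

Need simple routes of exactly 4 moves from 1 to 3 (Manhattan distance 2, so 1 moves are spent on a detour and 1 undoing it).
Enumerating: 1 5 6 2 3 | 1 5 6 7 3 | 1 2 6 7 3.
That gives 3 routes.

3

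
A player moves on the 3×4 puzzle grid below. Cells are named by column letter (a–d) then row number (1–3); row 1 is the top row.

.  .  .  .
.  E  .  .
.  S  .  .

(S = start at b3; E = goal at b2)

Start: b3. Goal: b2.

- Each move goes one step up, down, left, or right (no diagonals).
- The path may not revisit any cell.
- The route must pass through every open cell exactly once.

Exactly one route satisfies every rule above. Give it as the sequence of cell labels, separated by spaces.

Need to visit all 12 open cells exactly once, starting at b3 and ending at b2.
Route from b3: left to a3, 2× up (reaching a1), 3× right (reaching d1), 2× down (reaching d3), left to c3, up to c2, left to b2 — 11 moves in all.
Check: all 12 open cells covered.

b3 a3 a2 a1 b1 c1 d1 d2 d3 c3 c2 b2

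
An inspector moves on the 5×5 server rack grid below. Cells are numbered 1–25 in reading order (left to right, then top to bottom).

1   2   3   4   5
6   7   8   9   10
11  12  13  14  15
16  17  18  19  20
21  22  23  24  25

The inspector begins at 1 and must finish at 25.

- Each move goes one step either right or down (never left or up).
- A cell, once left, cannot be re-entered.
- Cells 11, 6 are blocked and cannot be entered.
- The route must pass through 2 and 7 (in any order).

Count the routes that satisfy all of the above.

20

A right/down-only route from 1 to 25 makes exactly 4 down-moves and 4 right-moves in some order.
With no other constraints that would be C(8,4) = 70 routes.
A monotone route can only reach the required cells in the order 2, 7, so split there and multiply the segment counts (each segment already excludes blocked cells): 1→2: 1; 2→7: 1; 7→25: 20; product = 20.
That gives 20 routes.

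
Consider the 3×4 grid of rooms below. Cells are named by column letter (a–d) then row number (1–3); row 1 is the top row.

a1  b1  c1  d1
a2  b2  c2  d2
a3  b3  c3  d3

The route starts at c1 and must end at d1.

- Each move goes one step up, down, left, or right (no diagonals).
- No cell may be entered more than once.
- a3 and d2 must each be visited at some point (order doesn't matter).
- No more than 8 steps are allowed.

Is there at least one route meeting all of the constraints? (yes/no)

no

Even ignoring the no-revisit rule, getting from c1 to d1, taking the cheapest ordering c1 → a3 → d2 → d1 needs at least 4 + 4 + 1 = 9 moves (Manhattan distance per leg), which exceeds the 8-move limit.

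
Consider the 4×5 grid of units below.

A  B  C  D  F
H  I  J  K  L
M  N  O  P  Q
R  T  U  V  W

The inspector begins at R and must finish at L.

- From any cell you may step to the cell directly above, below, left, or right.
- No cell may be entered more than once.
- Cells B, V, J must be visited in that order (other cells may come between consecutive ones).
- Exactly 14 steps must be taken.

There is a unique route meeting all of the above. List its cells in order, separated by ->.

R -> M -> H -> A -> B -> I -> N -> T -> U -> V -> P -> O -> J -> K -> L

The waypoints must appear in the order B, V, J, with no cell reused.
Route from R: up 3 to A, right 1 to B, down 3 to T, right 2 to V, up 1 to P, left 1 to O, up 1 to J, right 2 to L — 14 moves in all.
Check: order respected (B at step 4, V at step 9, J at step 12); 14 moves as required.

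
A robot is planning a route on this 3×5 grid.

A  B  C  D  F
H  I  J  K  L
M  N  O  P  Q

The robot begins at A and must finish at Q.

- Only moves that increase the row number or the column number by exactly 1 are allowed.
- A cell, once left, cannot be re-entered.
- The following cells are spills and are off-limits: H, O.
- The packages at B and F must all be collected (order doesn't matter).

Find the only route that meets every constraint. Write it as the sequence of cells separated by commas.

A, B, C, D, F, L, Q

Moves only go right or down, so the column and row indices never decrease.
Route from A: 4× right (reaching F), 2× down (reaching Q) — 6 moves in all.
Check: all required cells visited.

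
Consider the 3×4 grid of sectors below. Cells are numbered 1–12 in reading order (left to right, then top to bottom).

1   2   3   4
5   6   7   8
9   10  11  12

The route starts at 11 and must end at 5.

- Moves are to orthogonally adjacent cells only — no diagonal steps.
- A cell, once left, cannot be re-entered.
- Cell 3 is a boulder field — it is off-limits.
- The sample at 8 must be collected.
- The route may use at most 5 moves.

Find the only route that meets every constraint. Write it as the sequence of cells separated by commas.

11, 12, 8, 7, 6, 5

The 5-move cap with required stops at 8 leaves no slack for detours.
Route from 11: right to 12, up to 8, 3× left (reaching 5) — 5 moves in all.
Check: all required cells visited; 5 ≤ 5 moves.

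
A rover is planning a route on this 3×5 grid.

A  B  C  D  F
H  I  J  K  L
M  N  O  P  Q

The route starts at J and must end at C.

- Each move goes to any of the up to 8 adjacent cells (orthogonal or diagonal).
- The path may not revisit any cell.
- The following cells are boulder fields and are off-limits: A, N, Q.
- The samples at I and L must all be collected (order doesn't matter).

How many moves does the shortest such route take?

Any route passes through I and L in some order between J and C. Summing Chebyshev distances along each leg and taking the cheapest ordering (J → L → I → C) gives a lower bound of 2 + 3 + 1 = 6 moves.
A route of 6 moves achieves this: J → D → L → K → O → I → C.
Since 6 matches the lower bound, it is optimal.

6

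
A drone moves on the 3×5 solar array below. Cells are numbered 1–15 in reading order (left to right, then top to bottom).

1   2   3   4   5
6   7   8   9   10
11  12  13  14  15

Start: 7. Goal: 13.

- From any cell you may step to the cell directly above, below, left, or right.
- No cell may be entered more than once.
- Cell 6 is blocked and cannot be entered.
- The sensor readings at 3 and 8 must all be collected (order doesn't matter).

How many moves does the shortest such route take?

Any route passes through 3 and 8 in some order between 7 and 13. Summing Manhattan distances along each leg and taking the cheapest ordering (7 → 3 → 8 → 13) gives a lower bound of 2 + 1 + 1 = 4 moves.
A route of 4 moves achieves this: 7 → 2 → 3 → 8 → 13.
Since 4 matches the lower bound, it is optimal.

4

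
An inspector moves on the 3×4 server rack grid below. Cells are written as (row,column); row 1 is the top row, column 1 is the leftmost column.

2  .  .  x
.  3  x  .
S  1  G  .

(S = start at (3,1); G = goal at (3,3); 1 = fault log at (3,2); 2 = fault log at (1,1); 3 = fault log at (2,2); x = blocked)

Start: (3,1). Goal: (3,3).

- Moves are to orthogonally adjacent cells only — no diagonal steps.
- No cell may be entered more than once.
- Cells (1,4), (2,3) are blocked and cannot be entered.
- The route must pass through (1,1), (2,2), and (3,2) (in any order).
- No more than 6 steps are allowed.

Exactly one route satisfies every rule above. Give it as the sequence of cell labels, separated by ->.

The budget equals the shortest possible length, so every move has to be on a shortest route through the required cells.
Route from (3,1): up 2 to (1,1), right 1 to (1,2), down 2 to (3,2), right 1 to (3,3) — 6 moves in all.
Check: all required cells visited; 6 ≤ 6 moves.

(3,1) -> (2,1) -> (1,1) -> (1,2) -> (2,2) -> (3,2) -> (3,3)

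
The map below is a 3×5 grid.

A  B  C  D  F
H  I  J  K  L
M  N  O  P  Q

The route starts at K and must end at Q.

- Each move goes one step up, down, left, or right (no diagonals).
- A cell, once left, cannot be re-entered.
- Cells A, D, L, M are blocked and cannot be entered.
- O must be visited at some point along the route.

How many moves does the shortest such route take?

Any route passes through O somewhere between K and Q. Summing Manhattan distances along the two legs (K → O → Q) gives a lower bound of 2 + 2 = 4 moves.
A route of 4 moves achieves this: K → J → O → P → Q.
Since 4 matches the lower bound, it is optimal.

4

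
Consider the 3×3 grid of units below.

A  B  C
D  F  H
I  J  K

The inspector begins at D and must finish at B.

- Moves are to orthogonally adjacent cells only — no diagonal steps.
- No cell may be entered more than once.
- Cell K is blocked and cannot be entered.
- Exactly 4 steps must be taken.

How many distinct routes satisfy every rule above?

Need simple routes of exactly 4 moves from D to B (Manhattan distance 2, so 1 moves are spent on a detour and 1 undoing it).
Enumerating: D I J F B | D F H C B.
That gives 2 routes.

2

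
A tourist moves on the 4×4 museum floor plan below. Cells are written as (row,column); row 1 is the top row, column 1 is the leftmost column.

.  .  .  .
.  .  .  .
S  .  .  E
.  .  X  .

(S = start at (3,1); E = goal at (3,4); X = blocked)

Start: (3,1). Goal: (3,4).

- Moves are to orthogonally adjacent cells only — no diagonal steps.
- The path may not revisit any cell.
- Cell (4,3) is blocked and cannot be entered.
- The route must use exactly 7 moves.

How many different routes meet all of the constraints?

19

Need simple routes of exactly 7 moves from (3,1) to (3,4) (Manhattan distance 3, so 2 moves are spent on a detour and 2 undoing it).
Branch systematically from the start, pruning whenever the remaining move budget drops below the Manhattan distance to (3,4) or differs from it in parity. Grouping the completions by first move — via (2,1): 11; via (4,1): 3; via (3,2): 5 — and summing: 11 + 3 + 5 = 19.
That gives 19 routes.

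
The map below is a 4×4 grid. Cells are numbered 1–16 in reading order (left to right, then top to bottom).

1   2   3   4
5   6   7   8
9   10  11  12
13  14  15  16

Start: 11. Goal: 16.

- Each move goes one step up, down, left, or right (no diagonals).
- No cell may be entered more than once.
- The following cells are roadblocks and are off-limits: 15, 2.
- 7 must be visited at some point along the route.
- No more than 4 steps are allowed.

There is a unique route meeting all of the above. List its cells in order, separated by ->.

The budget equals the shortest possible length, so every move has to be on a shortest route through the required cells.
Route from 11: up to 7, right to 8, 2× down (reaching 16) — 4 moves in all.
Check: all required cells visited; 4 ≤ 4 moves.

11 -> 7 -> 8 -> 12 -> 16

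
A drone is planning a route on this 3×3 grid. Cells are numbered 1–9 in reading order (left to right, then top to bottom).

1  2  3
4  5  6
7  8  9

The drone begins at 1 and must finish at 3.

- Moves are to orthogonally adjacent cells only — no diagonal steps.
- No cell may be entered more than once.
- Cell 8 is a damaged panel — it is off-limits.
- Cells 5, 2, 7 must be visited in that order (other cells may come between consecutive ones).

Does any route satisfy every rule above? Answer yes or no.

no

7 must be visited but has only one open neighbour (4), and it is neither the start nor the goal — the route would have to enter and leave through 4, re-entering it.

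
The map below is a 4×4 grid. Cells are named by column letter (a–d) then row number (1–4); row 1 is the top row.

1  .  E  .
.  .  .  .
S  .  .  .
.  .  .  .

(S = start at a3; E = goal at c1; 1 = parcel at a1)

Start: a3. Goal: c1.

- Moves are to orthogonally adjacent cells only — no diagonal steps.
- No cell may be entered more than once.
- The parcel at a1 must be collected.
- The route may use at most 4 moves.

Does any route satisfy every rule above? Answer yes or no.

One route that works: a3 → a2 → a1 → b1 → c1.

yes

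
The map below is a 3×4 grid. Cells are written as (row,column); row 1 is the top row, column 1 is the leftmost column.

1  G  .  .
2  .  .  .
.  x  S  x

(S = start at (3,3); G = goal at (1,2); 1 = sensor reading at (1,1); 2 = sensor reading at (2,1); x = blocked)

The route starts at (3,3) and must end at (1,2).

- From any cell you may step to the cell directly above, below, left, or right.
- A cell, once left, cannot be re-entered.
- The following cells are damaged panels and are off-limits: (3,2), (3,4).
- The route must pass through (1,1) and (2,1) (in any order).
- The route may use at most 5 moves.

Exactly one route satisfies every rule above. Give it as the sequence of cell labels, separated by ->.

The 5-move cap with required stops at (1,1), (2,1) leaves no slack for detours.
Route from (3,3): up to (2,3), 2× left (reaching (2,1)), up to (1,1), right to (1,2) — 5 moves in all.
Check: all required cells visited; 5 ≤ 5 moves.

(3,3) -> (2,3) -> (2,2) -> (2,1) -> (1,1) -> (1,2)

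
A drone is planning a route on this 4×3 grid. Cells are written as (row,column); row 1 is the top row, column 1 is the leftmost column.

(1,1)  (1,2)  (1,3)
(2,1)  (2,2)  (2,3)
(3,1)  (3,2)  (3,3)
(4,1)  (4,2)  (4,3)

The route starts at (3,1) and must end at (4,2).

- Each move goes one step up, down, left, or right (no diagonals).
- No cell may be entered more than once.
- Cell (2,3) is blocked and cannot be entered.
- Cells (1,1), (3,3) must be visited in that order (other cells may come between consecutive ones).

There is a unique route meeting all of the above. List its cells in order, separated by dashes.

(3,1) - (2,1) - (1,1) - (1,2) - (2,2) - (3,2) - (3,3) - (4,3) - (4,2)

The waypoints must appear in the order (1,1), (3,3), with no cell reused.
Route from (3,1): 2× up (reaching (1,1)), right to (1,2), 2× down (reaching (3,2)), right to (3,3), down to (4,3), left to (4,2) — 8 moves in all.
Check: order respected ((1,1) at step 2, (3,3) at step 6).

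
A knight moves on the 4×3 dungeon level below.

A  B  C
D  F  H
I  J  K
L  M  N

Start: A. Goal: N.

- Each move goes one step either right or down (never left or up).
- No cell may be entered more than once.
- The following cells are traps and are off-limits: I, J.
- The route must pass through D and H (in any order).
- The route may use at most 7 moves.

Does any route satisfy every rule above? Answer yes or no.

yes

One route that works: A → D → F → H → K → N.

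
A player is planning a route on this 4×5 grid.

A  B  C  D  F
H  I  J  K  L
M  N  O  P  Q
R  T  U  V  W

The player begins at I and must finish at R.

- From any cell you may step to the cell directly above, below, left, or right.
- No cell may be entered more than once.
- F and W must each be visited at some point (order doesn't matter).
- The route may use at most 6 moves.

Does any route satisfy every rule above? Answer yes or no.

Even ignoring the no-revisit rule, getting from I to R, taking the cheapest ordering I → F → W → R needs at least 4 + 3 + 4 = 11 moves (Manhattan distance per leg), which exceeds the 6-move limit.

no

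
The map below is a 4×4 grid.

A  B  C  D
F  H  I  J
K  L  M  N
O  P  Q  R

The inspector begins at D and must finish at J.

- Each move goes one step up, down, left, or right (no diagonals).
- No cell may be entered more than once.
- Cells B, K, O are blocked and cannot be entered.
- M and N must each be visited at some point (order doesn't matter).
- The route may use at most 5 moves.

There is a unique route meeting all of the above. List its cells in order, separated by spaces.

D C I M N J

Any route must reach M and N and still end at J within 5 moves, so the order of the required stops is forced.
Route from D: left 1 to C, down 2 to M, right 1 to N, up 1 to J — 5 moves in all.
Check: all required cells visited; 5 ≤ 5 moves.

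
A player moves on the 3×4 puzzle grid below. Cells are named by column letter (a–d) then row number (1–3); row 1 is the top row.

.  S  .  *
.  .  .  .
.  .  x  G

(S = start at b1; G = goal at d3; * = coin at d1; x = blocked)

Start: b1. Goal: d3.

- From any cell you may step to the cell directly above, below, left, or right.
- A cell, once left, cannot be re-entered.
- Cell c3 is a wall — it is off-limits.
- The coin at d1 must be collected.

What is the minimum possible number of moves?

4

Any route passes through d1 somewhere between b1 and d3. Summing Manhattan distances along the two legs (b1 → d1 → d3) gives a lower bound of 2 + 2 = 4 moves.
A route of 4 moves achieves this: b1 → c1 → d1 → d2 → d3.
Since 4 matches the lower bound, it is optimal.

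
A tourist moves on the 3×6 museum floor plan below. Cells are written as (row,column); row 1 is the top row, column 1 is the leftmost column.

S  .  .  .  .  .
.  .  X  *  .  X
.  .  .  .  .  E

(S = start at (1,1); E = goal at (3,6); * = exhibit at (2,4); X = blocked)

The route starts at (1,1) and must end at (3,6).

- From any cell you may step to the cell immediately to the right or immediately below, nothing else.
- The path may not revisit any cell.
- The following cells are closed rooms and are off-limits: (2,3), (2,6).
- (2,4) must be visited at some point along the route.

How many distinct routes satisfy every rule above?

A right/down-only route from (1,1) to (3,6) makes exactly 2 down-moves and 5 right-moves in some order.
With no other constraints that would be C(7,2) = 21 routes.
Split at (2,4) and multiply the segment counts (each segment already excludes blocked cells): (1,1)→(2,4): 1; (2,4)→(3,6): 2; product = 2.
That gives 2 routes.

2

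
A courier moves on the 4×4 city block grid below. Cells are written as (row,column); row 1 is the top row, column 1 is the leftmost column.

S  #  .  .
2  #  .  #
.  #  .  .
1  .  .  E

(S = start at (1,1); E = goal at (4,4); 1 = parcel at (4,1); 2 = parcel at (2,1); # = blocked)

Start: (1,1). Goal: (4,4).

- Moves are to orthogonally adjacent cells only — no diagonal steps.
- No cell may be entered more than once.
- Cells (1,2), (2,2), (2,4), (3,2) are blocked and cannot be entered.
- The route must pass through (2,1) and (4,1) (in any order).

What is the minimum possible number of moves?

6

Any route passes through (2,1) and (4,1) in some order between (1,1) and (4,4). Summing Manhattan distances along each leg and taking the cheapest ordering ((1,1) → (2,1) → (4,1) → (4,4)) gives a lower bound of 1 + 2 + 3 = 6 moves.
A route of 6 moves achieves this: (1,1) → (2,1) → (3,1) → (4,1) → (4,2) → (4,3) → (4,4).
Since 6 matches the lower bound, it is optimal.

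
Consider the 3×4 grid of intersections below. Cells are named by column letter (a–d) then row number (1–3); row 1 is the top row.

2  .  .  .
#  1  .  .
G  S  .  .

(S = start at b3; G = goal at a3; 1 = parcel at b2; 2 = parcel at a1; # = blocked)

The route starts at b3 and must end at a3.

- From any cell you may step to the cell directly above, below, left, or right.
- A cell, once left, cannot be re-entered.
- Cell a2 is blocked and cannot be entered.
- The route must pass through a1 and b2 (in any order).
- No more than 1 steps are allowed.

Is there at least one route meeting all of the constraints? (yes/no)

a1 must be visited but has only one open neighbour (b1), and it is neither the start nor the goal — the route would have to enter and leave through b1, re-entering it.

no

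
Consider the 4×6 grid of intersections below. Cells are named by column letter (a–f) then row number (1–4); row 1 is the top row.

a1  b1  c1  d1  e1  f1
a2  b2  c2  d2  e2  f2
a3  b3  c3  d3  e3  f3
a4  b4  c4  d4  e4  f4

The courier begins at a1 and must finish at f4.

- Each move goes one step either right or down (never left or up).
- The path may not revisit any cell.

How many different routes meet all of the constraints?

56

A right/down-only route from a1 to f4 makes exactly 3 down-moves and 5 right-moves in some order.
With no other constraints that would be C(8,3) = 56 routes.
That gives 56 routes.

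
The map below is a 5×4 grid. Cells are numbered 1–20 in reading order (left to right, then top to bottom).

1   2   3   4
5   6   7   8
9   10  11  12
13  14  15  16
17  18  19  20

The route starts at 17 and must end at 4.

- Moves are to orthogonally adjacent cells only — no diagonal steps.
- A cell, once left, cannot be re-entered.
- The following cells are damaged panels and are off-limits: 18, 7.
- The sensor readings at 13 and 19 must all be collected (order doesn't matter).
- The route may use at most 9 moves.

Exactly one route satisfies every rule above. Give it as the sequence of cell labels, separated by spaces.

17 13 14 15 19 20 16 12 8 4

Any route must reach 13 and 19 and still end at 4 within 9 moves, so the order of the required stops is forced.
Route from 17: up 1 to 13, right 2 to 15, down 1 to 19, right 1 to 20, up 4 to 4 — 9 moves in all.
Check: all required cells visited; 9 ≤ 9 moves.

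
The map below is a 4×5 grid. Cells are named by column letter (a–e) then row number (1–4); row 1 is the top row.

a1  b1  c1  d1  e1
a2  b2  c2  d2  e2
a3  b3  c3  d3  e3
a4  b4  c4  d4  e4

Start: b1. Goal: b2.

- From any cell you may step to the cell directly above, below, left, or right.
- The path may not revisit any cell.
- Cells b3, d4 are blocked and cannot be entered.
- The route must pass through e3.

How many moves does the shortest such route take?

Any route passes through e3 somewhere between b1 and b2. Summing Manhattan distances along the two legs (b1 → e3 → b2) gives a lower bound of 5 + 4 = 9 moves.
A route of 9 moves achieves this: b1 → c1 → d1 → d2 → e2 → e3 → d3 → c3 → c2 → b2.
Since 9 matches the lower bound, it is optimal.

9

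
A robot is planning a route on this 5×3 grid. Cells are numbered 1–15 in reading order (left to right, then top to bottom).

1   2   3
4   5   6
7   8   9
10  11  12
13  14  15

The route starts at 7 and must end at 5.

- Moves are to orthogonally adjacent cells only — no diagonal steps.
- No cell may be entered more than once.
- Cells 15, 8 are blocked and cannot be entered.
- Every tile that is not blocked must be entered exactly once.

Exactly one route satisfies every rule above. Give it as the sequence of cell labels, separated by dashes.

7 - 10 - 13 - 14 - 11 - 12 - 9 - 6 - 3 - 2 - 1 - 4 - 5

Need to visit all 13 open cells exactly once, starting at 7 and ending at 5.
Route from 7: down 2 to 13, right 1 to 14, up 1 to 11, right 1 to 12, up 3 to 3, left 2 to 1, down 1 to 4, right 1 to 5 — 12 moves in all.
Check: all 13 open cells covered.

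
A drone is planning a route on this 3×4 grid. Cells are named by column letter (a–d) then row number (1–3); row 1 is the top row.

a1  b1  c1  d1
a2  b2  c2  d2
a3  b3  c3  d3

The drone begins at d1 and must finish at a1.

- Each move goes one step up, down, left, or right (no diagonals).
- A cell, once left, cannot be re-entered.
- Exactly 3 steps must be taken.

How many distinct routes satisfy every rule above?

1

Need simple routes of exactly 3 moves from d1 to a1 (Manhattan distance 3, so 0 moves are spent on a detour and 0 undoing it).
Enumerating: d1 c1 b1 a1.
That gives 1 route.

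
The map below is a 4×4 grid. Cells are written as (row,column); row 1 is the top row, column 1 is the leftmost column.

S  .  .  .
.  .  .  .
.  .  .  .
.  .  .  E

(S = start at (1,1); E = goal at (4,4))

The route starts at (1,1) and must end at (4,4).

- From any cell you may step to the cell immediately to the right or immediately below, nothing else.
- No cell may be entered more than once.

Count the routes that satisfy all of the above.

20

A right/down-only route from (1,1) to (4,4) makes exactly 3 down-moves and 3 right-moves in some order.
With no other constraints that would be C(6,3) = 20 routes.
That gives 20 routes.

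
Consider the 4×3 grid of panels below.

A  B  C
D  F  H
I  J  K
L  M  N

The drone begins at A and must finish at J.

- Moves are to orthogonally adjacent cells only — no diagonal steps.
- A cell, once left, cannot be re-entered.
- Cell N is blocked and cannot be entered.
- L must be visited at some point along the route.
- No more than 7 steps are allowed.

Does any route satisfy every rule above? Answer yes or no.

One route that works: A → D → I → L → M → J.

yes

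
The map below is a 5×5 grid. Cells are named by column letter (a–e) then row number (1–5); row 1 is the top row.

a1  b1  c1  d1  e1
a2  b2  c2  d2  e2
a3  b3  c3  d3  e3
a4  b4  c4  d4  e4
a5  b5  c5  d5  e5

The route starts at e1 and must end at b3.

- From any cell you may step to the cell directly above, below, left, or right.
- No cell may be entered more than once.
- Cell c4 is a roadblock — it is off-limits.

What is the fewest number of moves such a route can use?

The Manhattan distance from e1 to b3 is |1−3| + |5−2| = 5, so at least 5 moves are needed.
A route of 5 moves achieves this: e1 → e2 → e3 → d3 → c3 → b3.
Since 5 matches the lower bound, it is optimal.

5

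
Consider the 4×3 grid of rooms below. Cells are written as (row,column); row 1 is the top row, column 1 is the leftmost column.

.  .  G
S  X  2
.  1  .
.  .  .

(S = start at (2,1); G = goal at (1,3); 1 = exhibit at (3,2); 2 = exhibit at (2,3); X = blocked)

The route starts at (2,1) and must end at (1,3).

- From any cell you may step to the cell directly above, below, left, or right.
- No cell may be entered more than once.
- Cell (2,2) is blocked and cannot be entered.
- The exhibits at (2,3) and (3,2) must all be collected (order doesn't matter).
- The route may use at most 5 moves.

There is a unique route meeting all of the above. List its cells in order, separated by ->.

Any route must reach (2,3) and (3,2) and still end at (1,3) within 5 moves, so the order of the required stops is forced.
Route from (2,1): down 1 to (3,1), right 2 to (3,3), up 2 to (1,3) — 5 moves in all.
Check: all required cells visited; 5 ≤ 5 moves.

(2,1) -> (3,1) -> (3,2) -> (3,3) -> (2,3) -> (1,3)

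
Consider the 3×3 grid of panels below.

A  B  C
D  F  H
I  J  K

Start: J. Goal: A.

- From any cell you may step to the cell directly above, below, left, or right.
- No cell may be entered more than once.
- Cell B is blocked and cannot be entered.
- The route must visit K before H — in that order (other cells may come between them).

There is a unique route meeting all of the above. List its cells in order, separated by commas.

The waypoints must appear in the order K, H, with no cell reused.
Route from J: right to K, up to H, 2× left (reaching D), up to A — 5 moves in all.
Check: order respected (K at step 1, H at step 2).

J, K, H, F, D, A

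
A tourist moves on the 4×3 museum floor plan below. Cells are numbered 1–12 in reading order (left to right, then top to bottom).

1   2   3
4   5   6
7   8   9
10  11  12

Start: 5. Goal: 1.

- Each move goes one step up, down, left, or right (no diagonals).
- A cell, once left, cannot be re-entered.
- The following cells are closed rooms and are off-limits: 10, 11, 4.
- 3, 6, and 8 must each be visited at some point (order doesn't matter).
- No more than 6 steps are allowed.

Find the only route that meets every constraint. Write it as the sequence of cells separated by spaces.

5 8 9 6 3 2 1

The 6-move cap with required stops at 3, 6, 8 leaves no slack for detours.
Route from 5: down to 8, right to 9, 2× up (reaching 3), 2× left (reaching 1) — 6 moves in all.
Check: all required cells visited; 6 ≤ 6 moves.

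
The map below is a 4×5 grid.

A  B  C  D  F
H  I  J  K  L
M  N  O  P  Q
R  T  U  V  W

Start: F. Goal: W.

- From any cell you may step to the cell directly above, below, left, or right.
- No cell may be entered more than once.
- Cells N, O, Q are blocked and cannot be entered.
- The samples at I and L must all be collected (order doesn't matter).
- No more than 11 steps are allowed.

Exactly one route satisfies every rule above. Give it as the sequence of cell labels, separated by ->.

The 11-move cap with required stops at I, L leaves no slack for detours.
Route from F: down to L, 4× left (reaching H), 2× down (reaching R), 4× right (reaching W) — 11 moves in all.
Check: all required cells visited; 11 ≤ 11 moves.

F -> L -> K -> J -> I -> H -> M -> R -> T -> U -> V -> W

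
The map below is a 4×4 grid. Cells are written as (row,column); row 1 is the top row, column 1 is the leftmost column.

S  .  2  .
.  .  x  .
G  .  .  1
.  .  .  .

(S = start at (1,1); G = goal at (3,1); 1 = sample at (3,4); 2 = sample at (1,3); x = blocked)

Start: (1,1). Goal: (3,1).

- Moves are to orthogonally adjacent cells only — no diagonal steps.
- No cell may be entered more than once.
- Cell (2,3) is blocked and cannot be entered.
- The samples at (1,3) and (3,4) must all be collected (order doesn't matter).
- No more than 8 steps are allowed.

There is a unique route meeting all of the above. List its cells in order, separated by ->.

Any route must reach (1,3) and (3,4) and still end at (3,1) within 8 moves, so the order of the required stops is forced.
Route from (1,1): 3× right (reaching (1,4)), 2× down (reaching (3,4)), 3× left (reaching (3,1)) — 8 moves in all.
Check: all required cells visited; 8 ≤ 8 moves.

(1,1) -> (1,2) -> (1,3) -> (1,4) -> (2,4) -> (3,4) -> (3,3) -> (3,2) -> (3,1)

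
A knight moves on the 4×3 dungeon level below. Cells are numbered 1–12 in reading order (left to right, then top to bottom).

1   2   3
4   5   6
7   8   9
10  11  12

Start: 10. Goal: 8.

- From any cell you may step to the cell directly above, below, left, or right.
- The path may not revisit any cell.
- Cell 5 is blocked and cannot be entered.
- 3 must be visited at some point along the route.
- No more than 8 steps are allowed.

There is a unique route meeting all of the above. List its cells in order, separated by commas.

10, 7, 4, 1, 2, 3, 6, 9, 8

The budget equals the shortest possible length, so every move has to be on a shortest route through the required cells.
Route from 10: up 3 to 1, right 2 to 3, down 2 to 9, left 1 to 8 — 8 moves in all.
Check: all required cells visited; 8 ≤ 8 moves.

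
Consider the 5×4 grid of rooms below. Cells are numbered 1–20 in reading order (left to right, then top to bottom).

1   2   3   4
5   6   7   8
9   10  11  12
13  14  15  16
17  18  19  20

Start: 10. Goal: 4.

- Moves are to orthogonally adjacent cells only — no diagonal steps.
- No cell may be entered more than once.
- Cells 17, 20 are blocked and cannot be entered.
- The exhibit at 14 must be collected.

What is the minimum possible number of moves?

Any route passes through 14 somewhere between 10 and 4. Summing Manhattan distances along the two legs (10 → 14 → 4) gives a lower bound of 1 + 5 = 6 moves.
A route of 6 moves achieves this: 10 → 14 → 15 → 11 → 7 → 3 → 4.
Since 6 matches the lower bound, it is optimal.

6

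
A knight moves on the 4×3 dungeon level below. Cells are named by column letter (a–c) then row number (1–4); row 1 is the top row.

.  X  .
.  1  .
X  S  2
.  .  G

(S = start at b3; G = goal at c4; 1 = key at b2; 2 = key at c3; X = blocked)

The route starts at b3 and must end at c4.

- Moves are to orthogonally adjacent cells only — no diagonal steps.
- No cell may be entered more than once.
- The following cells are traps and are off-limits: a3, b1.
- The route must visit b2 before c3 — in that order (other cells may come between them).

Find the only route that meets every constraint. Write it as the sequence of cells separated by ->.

The waypoints must appear in the order b2, c3, with no cell reused.
Route from b3: up 1 to b2, right 1 to c2, down 2 to c4 — 4 moves in all.
Check: order respected (1 at step 1, 2 at step 3).

b3 -> b2 -> c2 -> c3 -> c4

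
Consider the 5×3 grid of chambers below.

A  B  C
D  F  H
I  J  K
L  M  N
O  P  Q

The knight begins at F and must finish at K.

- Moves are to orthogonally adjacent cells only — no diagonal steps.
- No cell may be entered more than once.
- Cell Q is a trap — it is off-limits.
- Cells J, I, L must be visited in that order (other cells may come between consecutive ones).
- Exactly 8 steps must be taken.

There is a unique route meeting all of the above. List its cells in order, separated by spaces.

F J I L O P M N K

The waypoints must appear in the order J, I, L, with no cell reused.
Route from F: down 1 to J, left 1 to I, down 2 to O, right 1 to P, up 1 to M, right 1 to N, up 1 to K — 8 moves in all.
Check: order respected (J at step 1, I at step 2, L at step 3); 8 moves as required.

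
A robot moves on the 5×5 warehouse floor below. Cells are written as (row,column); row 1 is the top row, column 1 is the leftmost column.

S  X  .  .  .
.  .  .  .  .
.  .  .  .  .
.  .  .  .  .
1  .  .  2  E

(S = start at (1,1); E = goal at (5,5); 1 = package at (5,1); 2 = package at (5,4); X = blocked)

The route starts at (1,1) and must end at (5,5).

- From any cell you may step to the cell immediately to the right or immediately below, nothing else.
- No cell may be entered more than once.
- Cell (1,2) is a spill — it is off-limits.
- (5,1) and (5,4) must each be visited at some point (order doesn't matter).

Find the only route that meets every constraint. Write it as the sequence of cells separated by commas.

(1,1), (2,1), (3,1), (4,1), (5,1), (5,2), (5,3), (5,4), (5,5)

Moves only go right or down, so the column and row indices never decrease.
Route from (1,1): down 4 to (5,1), right 4 to (5,5) — 8 moves in all.
Check: all required cells visited.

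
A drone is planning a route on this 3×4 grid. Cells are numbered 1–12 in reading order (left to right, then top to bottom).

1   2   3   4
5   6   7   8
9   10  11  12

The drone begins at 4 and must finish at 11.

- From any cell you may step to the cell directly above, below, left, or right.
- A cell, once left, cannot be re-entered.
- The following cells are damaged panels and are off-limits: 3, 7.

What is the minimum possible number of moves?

The Manhattan distance from 4 to 11 is |1−3| + |4−3| = 3, so at least 3 moves are needed.
A route of 3 moves achieves this: 4 → 8 → 12 → 11.
Since 3 matches the lower bound, it is optimal.

3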